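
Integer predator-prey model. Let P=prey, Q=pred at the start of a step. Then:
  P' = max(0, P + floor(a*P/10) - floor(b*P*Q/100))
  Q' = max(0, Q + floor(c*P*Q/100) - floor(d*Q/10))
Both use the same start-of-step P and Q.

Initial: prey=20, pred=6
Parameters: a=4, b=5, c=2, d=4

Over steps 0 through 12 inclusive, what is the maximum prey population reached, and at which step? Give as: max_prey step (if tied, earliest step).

Step 1: prey: 20+8-6=22; pred: 6+2-2=6
Step 2: prey: 22+8-6=24; pred: 6+2-2=6
Step 3: prey: 24+9-7=26; pred: 6+2-2=6
Step 4: prey: 26+10-7=29; pred: 6+3-2=7
Step 5: prey: 29+11-10=30; pred: 7+4-2=9
Step 6: prey: 30+12-13=29; pred: 9+5-3=11
Step 7: prey: 29+11-15=25; pred: 11+6-4=13
Step 8: prey: 25+10-16=19; pred: 13+6-5=14
Step 9: prey: 19+7-13=13; pred: 14+5-5=14
Step 10: prey: 13+5-9=9; pred: 14+3-5=12
Step 11: prey: 9+3-5=7; pred: 12+2-4=10
Step 12: prey: 7+2-3=6; pred: 10+1-4=7
Max prey = 30 at step 5

Answer: 30 5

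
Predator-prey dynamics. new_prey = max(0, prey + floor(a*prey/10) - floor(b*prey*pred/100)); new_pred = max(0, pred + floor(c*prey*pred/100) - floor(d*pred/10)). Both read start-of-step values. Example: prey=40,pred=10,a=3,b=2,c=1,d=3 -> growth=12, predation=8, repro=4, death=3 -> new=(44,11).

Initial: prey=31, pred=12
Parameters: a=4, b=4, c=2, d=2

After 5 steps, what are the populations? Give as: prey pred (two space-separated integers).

Answer: 1 24

Derivation:
Step 1: prey: 31+12-14=29; pred: 12+7-2=17
Step 2: prey: 29+11-19=21; pred: 17+9-3=23
Step 3: prey: 21+8-19=10; pred: 23+9-4=28
Step 4: prey: 10+4-11=3; pred: 28+5-5=28
Step 5: prey: 3+1-3=1; pred: 28+1-5=24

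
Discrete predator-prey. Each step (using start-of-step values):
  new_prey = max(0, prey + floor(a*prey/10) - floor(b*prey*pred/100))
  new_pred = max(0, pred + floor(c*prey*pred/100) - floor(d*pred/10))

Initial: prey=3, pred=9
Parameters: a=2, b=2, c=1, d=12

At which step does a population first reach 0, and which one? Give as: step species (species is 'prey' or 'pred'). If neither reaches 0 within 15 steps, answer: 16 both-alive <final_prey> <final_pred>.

Answer: 1 pred

Derivation:
Step 1: prey: 3+0-0=3; pred: 9+0-10=0
First extinction: pred at step 1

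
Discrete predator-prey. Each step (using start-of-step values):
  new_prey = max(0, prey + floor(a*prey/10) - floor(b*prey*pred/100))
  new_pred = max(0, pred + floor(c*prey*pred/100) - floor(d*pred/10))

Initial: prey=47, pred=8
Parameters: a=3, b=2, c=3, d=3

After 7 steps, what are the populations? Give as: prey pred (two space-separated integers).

Answer: 0 47

Derivation:
Step 1: prey: 47+14-7=54; pred: 8+11-2=17
Step 2: prey: 54+16-18=52; pred: 17+27-5=39
Step 3: prey: 52+15-40=27; pred: 39+60-11=88
Step 4: prey: 27+8-47=0; pred: 88+71-26=133
Step 5: prey: 0+0-0=0; pred: 133+0-39=94
Step 6: prey: 0+0-0=0; pred: 94+0-28=66
Step 7: prey: 0+0-0=0; pred: 66+0-19=47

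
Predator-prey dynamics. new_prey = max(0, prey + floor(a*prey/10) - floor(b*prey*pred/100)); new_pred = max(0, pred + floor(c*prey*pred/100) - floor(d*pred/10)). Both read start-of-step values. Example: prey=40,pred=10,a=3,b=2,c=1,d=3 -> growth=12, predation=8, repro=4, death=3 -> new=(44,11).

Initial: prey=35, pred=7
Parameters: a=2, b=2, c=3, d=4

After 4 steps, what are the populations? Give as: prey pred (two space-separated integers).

Step 1: prey: 35+7-4=38; pred: 7+7-2=12
Step 2: prey: 38+7-9=36; pred: 12+13-4=21
Step 3: prey: 36+7-15=28; pred: 21+22-8=35
Step 4: prey: 28+5-19=14; pred: 35+29-14=50

Answer: 14 50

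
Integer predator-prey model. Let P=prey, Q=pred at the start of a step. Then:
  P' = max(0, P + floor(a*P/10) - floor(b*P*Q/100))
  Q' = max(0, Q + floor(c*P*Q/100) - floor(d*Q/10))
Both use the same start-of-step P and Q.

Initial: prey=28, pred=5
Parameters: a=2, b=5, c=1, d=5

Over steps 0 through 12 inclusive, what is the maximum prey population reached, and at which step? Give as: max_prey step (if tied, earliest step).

Step 1: prey: 28+5-7=26; pred: 5+1-2=4
Step 2: prey: 26+5-5=26; pred: 4+1-2=3
Step 3: prey: 26+5-3=28; pred: 3+0-1=2
Step 4: prey: 28+5-2=31; pred: 2+0-1=1
Step 5: prey: 31+6-1=36; pred: 1+0-0=1
Step 6: prey: 36+7-1=42; pred: 1+0-0=1
Step 7: prey: 42+8-2=48; pred: 1+0-0=1
Step 8: prey: 48+9-2=55; pred: 1+0-0=1
Step 9: prey: 55+11-2=64; pred: 1+0-0=1
Step 10: prey: 64+12-3=73; pred: 1+0-0=1
Step 11: prey: 73+14-3=84; pred: 1+0-0=1
Step 12: prey: 84+16-4=96; pred: 1+0-0=1
Max prey = 96 at step 12

Answer: 96 12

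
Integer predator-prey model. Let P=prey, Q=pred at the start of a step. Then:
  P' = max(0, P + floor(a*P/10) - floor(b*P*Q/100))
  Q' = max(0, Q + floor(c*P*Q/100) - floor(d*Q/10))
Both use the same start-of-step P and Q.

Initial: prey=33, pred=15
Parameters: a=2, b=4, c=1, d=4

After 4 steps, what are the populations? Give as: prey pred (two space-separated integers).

Answer: 10 5

Derivation:
Step 1: prey: 33+6-19=20; pred: 15+4-6=13
Step 2: prey: 20+4-10=14; pred: 13+2-5=10
Step 3: prey: 14+2-5=11; pred: 10+1-4=7
Step 4: prey: 11+2-3=10; pred: 7+0-2=5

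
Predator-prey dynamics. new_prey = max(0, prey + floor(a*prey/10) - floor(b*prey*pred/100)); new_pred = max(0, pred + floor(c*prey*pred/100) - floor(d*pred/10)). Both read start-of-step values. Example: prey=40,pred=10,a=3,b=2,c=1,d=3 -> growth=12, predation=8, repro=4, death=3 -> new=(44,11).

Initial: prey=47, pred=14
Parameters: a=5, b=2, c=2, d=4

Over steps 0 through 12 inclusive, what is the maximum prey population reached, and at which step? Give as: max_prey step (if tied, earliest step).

Answer: 60 2

Derivation:
Step 1: prey: 47+23-13=57; pred: 14+13-5=22
Step 2: prey: 57+28-25=60; pred: 22+25-8=39
Step 3: prey: 60+30-46=44; pred: 39+46-15=70
Step 4: prey: 44+22-61=5; pred: 70+61-28=103
Step 5: prey: 5+2-10=0; pred: 103+10-41=72
Step 6: prey: 0+0-0=0; pred: 72+0-28=44
Step 7: prey: 0+0-0=0; pred: 44+0-17=27
Step 8: prey: 0+0-0=0; pred: 27+0-10=17
Step 9: prey: 0+0-0=0; pred: 17+0-6=11
Step 10: prey: 0+0-0=0; pred: 11+0-4=7
Step 11: prey: 0+0-0=0; pred: 7+0-2=5
Step 12: prey: 0+0-0=0; pred: 5+0-2=3
Max prey = 60 at step 2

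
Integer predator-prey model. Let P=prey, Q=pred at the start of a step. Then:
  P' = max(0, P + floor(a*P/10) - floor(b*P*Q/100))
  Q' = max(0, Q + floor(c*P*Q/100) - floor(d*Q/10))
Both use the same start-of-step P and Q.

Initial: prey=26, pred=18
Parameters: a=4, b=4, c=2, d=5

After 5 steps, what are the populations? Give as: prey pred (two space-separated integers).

Answer: 12 5

Derivation:
Step 1: prey: 26+10-18=18; pred: 18+9-9=18
Step 2: prey: 18+7-12=13; pred: 18+6-9=15
Step 3: prey: 13+5-7=11; pred: 15+3-7=11
Step 4: prey: 11+4-4=11; pred: 11+2-5=8
Step 5: prey: 11+4-3=12; pred: 8+1-4=5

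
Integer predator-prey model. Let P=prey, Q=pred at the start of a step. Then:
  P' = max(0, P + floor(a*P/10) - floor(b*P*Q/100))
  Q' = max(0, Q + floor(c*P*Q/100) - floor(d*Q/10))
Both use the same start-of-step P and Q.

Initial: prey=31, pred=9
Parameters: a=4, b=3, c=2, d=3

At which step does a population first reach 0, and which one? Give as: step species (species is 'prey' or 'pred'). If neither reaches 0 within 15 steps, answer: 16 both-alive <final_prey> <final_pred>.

Step 1: prey: 31+12-8=35; pred: 9+5-2=12
Step 2: prey: 35+14-12=37; pred: 12+8-3=17
Step 3: prey: 37+14-18=33; pred: 17+12-5=24
Step 4: prey: 33+13-23=23; pred: 24+15-7=32
Step 5: prey: 23+9-22=10; pred: 32+14-9=37
Step 6: prey: 10+4-11=3; pred: 37+7-11=33
Step 7: prey: 3+1-2=2; pred: 33+1-9=25
Step 8: prey: 2+0-1=1; pred: 25+1-7=19
Step 9: prey: 1+0-0=1; pred: 19+0-5=14
Step 10: prey: 1+0-0=1; pred: 14+0-4=10
Step 11: prey: 1+0-0=1; pred: 10+0-3=7
Step 12: prey: 1+0-0=1; pred: 7+0-2=5
Step 13: prey: 1+0-0=1; pred: 5+0-1=4
Step 14: prey: 1+0-0=1; pred: 4+0-1=3
Step 15: prey: 1+0-0=1; pred: 3+0-0=3
No extinction within 15 steps

Answer: 16 both-alive 1 3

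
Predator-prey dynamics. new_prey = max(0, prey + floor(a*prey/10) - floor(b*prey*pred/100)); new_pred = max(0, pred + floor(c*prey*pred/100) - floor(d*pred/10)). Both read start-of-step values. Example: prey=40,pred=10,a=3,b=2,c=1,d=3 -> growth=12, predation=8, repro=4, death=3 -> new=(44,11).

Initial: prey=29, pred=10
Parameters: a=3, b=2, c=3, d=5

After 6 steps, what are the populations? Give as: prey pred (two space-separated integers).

Answer: 4 39

Derivation:
Step 1: prey: 29+8-5=32; pred: 10+8-5=13
Step 2: prey: 32+9-8=33; pred: 13+12-6=19
Step 3: prey: 33+9-12=30; pred: 19+18-9=28
Step 4: prey: 30+9-16=23; pred: 28+25-14=39
Step 5: prey: 23+6-17=12; pred: 39+26-19=46
Step 6: prey: 12+3-11=4; pred: 46+16-23=39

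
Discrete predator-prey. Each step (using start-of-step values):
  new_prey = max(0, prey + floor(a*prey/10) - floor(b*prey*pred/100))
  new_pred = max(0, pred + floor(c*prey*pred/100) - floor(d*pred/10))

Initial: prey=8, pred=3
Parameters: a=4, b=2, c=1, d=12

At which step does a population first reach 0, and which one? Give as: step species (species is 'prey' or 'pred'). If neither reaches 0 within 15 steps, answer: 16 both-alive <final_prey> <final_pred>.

Answer: 1 pred

Derivation:
Step 1: prey: 8+3-0=11; pred: 3+0-3=0
First extinction: pred at step 1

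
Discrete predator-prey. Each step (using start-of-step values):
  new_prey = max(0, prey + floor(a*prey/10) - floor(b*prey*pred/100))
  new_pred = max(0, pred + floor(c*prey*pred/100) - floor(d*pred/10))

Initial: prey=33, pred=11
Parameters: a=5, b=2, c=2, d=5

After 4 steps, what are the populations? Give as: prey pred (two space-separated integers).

Step 1: prey: 33+16-7=42; pred: 11+7-5=13
Step 2: prey: 42+21-10=53; pred: 13+10-6=17
Step 3: prey: 53+26-18=61; pred: 17+18-8=27
Step 4: prey: 61+30-32=59; pred: 27+32-13=46

Answer: 59 46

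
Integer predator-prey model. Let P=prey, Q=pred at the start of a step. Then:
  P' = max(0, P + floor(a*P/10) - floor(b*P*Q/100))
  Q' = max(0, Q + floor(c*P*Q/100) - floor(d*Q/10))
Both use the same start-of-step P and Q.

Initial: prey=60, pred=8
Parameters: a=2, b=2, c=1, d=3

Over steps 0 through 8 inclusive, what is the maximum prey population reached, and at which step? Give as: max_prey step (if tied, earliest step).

Answer: 63 1

Derivation:
Step 1: prey: 60+12-9=63; pred: 8+4-2=10
Step 2: prey: 63+12-12=63; pred: 10+6-3=13
Step 3: prey: 63+12-16=59; pred: 13+8-3=18
Step 4: prey: 59+11-21=49; pred: 18+10-5=23
Step 5: prey: 49+9-22=36; pred: 23+11-6=28
Step 6: prey: 36+7-20=23; pred: 28+10-8=30
Step 7: prey: 23+4-13=14; pred: 30+6-9=27
Step 8: prey: 14+2-7=9; pred: 27+3-8=22
Max prey = 63 at step 1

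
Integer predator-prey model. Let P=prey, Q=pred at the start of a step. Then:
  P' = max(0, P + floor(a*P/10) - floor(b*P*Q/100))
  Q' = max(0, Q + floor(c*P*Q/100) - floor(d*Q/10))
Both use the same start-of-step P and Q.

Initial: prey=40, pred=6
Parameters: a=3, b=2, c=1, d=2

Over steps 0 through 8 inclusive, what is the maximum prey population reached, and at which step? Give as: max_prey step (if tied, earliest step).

Answer: 64 4

Derivation:
Step 1: prey: 40+12-4=48; pred: 6+2-1=7
Step 2: prey: 48+14-6=56; pred: 7+3-1=9
Step 3: prey: 56+16-10=62; pred: 9+5-1=13
Step 4: prey: 62+18-16=64; pred: 13+8-2=19
Step 5: prey: 64+19-24=59; pred: 19+12-3=28
Step 6: prey: 59+17-33=43; pred: 28+16-5=39
Step 7: prey: 43+12-33=22; pred: 39+16-7=48
Step 8: prey: 22+6-21=7; pred: 48+10-9=49
Max prey = 64 at step 4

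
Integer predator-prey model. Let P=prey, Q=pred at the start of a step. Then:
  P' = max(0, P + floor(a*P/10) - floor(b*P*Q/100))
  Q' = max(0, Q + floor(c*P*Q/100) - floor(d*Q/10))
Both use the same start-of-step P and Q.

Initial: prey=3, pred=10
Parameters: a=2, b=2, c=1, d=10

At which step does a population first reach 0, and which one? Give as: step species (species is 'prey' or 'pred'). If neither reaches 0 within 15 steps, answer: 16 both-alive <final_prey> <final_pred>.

Answer: 1 pred

Derivation:
Step 1: prey: 3+0-0=3; pred: 10+0-10=0
First extinction: pred at step 1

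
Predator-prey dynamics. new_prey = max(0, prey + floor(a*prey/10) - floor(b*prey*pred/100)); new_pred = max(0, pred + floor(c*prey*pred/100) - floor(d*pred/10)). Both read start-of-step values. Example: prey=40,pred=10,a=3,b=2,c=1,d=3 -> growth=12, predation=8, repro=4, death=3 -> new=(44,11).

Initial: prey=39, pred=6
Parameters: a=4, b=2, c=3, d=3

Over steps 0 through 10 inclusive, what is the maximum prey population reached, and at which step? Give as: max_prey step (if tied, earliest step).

Step 1: prey: 39+15-4=50; pred: 6+7-1=12
Step 2: prey: 50+20-12=58; pred: 12+18-3=27
Step 3: prey: 58+23-31=50; pred: 27+46-8=65
Step 4: prey: 50+20-65=5; pred: 65+97-19=143
Step 5: prey: 5+2-14=0; pred: 143+21-42=122
Step 6: prey: 0+0-0=0; pred: 122+0-36=86
Step 7: prey: 0+0-0=0; pred: 86+0-25=61
Step 8: prey: 0+0-0=0; pred: 61+0-18=43
Step 9: prey: 0+0-0=0; pred: 43+0-12=31
Step 10: prey: 0+0-0=0; pred: 31+0-9=22
Max prey = 58 at step 2

Answer: 58 2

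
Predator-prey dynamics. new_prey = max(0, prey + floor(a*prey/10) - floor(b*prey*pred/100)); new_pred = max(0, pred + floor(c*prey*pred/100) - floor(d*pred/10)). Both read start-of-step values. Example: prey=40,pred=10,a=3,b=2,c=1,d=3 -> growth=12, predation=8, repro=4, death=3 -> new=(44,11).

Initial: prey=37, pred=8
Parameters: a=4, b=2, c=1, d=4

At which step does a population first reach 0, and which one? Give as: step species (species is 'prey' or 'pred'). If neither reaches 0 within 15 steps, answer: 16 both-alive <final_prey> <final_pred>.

Step 1: prey: 37+14-5=46; pred: 8+2-3=7
Step 2: prey: 46+18-6=58; pred: 7+3-2=8
Step 3: prey: 58+23-9=72; pred: 8+4-3=9
Step 4: prey: 72+28-12=88; pred: 9+6-3=12
Step 5: prey: 88+35-21=102; pred: 12+10-4=18
Step 6: prey: 102+40-36=106; pred: 18+18-7=29
Step 7: prey: 106+42-61=87; pred: 29+30-11=48
Step 8: prey: 87+34-83=38; pred: 48+41-19=70
Step 9: prey: 38+15-53=0; pred: 70+26-28=68
First extinction: prey at step 9

Answer: 9 prey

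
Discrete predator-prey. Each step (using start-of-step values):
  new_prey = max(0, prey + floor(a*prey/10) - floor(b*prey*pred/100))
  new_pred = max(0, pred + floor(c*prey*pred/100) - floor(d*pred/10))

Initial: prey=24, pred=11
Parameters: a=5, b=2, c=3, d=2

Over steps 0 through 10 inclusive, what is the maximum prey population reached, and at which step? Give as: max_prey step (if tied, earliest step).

Answer: 37 2

Derivation:
Step 1: prey: 24+12-5=31; pred: 11+7-2=16
Step 2: prey: 31+15-9=37; pred: 16+14-3=27
Step 3: prey: 37+18-19=36; pred: 27+29-5=51
Step 4: prey: 36+18-36=18; pred: 51+55-10=96
Step 5: prey: 18+9-34=0; pred: 96+51-19=128
Step 6: prey: 0+0-0=0; pred: 128+0-25=103
Step 7: prey: 0+0-0=0; pred: 103+0-20=83
Step 8: prey: 0+0-0=0; pred: 83+0-16=67
Step 9: prey: 0+0-0=0; pred: 67+0-13=54
Step 10: prey: 0+0-0=0; pred: 54+0-10=44
Max prey = 37 at step 2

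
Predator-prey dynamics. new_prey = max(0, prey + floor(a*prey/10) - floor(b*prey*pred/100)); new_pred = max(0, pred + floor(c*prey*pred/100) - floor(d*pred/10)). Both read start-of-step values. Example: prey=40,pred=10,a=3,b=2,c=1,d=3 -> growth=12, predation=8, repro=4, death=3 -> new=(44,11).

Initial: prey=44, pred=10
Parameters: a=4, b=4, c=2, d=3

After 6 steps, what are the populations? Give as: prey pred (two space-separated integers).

Step 1: prey: 44+17-17=44; pred: 10+8-3=15
Step 2: prey: 44+17-26=35; pred: 15+13-4=24
Step 3: prey: 35+14-33=16; pred: 24+16-7=33
Step 4: prey: 16+6-21=1; pred: 33+10-9=34
Step 5: prey: 1+0-1=0; pred: 34+0-10=24
Step 6: prey: 0+0-0=0; pred: 24+0-7=17

Answer: 0 17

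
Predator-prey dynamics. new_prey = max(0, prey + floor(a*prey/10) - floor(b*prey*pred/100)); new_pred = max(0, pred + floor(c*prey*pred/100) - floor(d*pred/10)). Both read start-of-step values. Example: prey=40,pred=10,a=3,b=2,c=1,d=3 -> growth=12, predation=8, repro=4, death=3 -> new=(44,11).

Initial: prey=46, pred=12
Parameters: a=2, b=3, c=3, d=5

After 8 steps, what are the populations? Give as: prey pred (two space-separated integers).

Answer: 0 2

Derivation:
Step 1: prey: 46+9-16=39; pred: 12+16-6=22
Step 2: prey: 39+7-25=21; pred: 22+25-11=36
Step 3: prey: 21+4-22=3; pred: 36+22-18=40
Step 4: prey: 3+0-3=0; pred: 40+3-20=23
Step 5: prey: 0+0-0=0; pred: 23+0-11=12
Step 6: prey: 0+0-0=0; pred: 12+0-6=6
Step 7: prey: 0+0-0=0; pred: 6+0-3=3
Step 8: prey: 0+0-0=0; pred: 3+0-1=2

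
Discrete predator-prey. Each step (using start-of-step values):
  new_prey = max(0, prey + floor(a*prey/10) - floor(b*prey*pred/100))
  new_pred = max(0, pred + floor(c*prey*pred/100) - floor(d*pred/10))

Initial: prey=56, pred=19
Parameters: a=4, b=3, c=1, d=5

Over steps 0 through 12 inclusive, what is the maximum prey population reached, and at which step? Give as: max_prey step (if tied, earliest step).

Step 1: prey: 56+22-31=47; pred: 19+10-9=20
Step 2: prey: 47+18-28=37; pred: 20+9-10=19
Step 3: prey: 37+14-21=30; pred: 19+7-9=17
Step 4: prey: 30+12-15=27; pred: 17+5-8=14
Step 5: prey: 27+10-11=26; pred: 14+3-7=10
Step 6: prey: 26+10-7=29; pred: 10+2-5=7
Step 7: prey: 29+11-6=34; pred: 7+2-3=6
Step 8: prey: 34+13-6=41; pred: 6+2-3=5
Step 9: prey: 41+16-6=51; pred: 5+2-2=5
Step 10: prey: 51+20-7=64; pred: 5+2-2=5
Step 11: prey: 64+25-9=80; pred: 5+3-2=6
Step 12: prey: 80+32-14=98; pred: 6+4-3=7
Max prey = 98 at step 12

Answer: 98 12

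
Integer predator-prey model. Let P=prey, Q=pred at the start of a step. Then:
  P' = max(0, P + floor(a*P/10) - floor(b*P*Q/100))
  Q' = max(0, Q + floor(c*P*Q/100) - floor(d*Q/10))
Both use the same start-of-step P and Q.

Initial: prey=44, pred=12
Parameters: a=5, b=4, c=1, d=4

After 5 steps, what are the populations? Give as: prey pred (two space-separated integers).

Answer: 44 13

Derivation:
Step 1: prey: 44+22-21=45; pred: 12+5-4=13
Step 2: prey: 45+22-23=44; pred: 13+5-5=13
Step 3: prey: 44+22-22=44; pred: 13+5-5=13
Step 4: prey: 44+22-22=44; pred: 13+5-5=13
Step 5: prey: 44+22-22=44; pred: 13+5-5=13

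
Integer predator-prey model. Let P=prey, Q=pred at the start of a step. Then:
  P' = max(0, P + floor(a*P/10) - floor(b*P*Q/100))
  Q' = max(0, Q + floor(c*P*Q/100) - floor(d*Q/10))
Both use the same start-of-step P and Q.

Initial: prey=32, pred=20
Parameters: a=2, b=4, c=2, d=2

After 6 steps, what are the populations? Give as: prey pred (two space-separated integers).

Step 1: prey: 32+6-25=13; pred: 20+12-4=28
Step 2: prey: 13+2-14=1; pred: 28+7-5=30
Step 3: prey: 1+0-1=0; pred: 30+0-6=24
Step 4: prey: 0+0-0=0; pred: 24+0-4=20
Step 5: prey: 0+0-0=0; pred: 20+0-4=16
Step 6: prey: 0+0-0=0; pred: 16+0-3=13

Answer: 0 13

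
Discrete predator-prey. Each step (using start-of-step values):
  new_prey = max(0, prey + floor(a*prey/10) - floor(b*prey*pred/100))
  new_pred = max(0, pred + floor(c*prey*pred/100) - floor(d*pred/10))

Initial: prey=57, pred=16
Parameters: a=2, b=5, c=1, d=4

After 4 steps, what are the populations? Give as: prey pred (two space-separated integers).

Answer: 2 6

Derivation:
Step 1: prey: 57+11-45=23; pred: 16+9-6=19
Step 2: prey: 23+4-21=6; pred: 19+4-7=16
Step 3: prey: 6+1-4=3; pred: 16+0-6=10
Step 4: prey: 3+0-1=2; pred: 10+0-4=6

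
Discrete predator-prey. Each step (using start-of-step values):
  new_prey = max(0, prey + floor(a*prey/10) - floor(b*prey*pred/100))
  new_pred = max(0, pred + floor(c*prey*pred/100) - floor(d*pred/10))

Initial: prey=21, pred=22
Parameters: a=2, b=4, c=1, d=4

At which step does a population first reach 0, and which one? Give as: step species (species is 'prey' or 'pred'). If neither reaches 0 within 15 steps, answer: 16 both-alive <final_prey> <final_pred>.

Step 1: prey: 21+4-18=7; pred: 22+4-8=18
Step 2: prey: 7+1-5=3; pred: 18+1-7=12
Step 3: prey: 3+0-1=2; pred: 12+0-4=8
Step 4: prey: 2+0-0=2; pred: 8+0-3=5
Step 5: prey: 2+0-0=2; pred: 5+0-2=3
Step 6: prey: 2+0-0=2; pred: 3+0-1=2
Step 7: prey: 2+0-0=2; pred: 2+0-0=2
Steps 8-15: state stable at prey=2, pred=2 (no change)
No extinction within 15 steps

Answer: 16 both-alive 2 2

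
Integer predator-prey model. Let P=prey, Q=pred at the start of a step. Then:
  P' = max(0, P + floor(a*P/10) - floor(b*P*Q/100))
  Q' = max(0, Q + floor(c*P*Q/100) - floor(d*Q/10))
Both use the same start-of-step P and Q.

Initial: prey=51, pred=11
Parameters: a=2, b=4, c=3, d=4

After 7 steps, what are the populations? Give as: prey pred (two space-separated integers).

Answer: 0 6

Derivation:
Step 1: prey: 51+10-22=39; pred: 11+16-4=23
Step 2: prey: 39+7-35=11; pred: 23+26-9=40
Step 3: prey: 11+2-17=0; pred: 40+13-16=37
Step 4: prey: 0+0-0=0; pred: 37+0-14=23
Step 5: prey: 0+0-0=0; pred: 23+0-9=14
Step 6: prey: 0+0-0=0; pred: 14+0-5=9
Step 7: prey: 0+0-0=0; pred: 9+0-3=6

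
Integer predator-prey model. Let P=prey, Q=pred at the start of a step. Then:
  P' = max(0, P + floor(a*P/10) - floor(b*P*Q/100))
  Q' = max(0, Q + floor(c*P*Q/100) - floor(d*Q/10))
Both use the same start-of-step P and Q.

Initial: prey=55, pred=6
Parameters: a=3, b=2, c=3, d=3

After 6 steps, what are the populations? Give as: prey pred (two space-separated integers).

Answer: 0 89

Derivation:
Step 1: prey: 55+16-6=65; pred: 6+9-1=14
Step 2: prey: 65+19-18=66; pred: 14+27-4=37
Step 3: prey: 66+19-48=37; pred: 37+73-11=99
Step 4: prey: 37+11-73=0; pred: 99+109-29=179
Step 5: prey: 0+0-0=0; pred: 179+0-53=126
Step 6: prey: 0+0-0=0; pred: 126+0-37=89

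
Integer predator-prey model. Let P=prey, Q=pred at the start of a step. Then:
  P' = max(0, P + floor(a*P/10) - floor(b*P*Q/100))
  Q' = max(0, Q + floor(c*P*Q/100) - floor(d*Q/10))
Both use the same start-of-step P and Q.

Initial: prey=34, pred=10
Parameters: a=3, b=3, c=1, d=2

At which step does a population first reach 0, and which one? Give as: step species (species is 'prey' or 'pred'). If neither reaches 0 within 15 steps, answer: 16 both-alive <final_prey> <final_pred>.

Step 1: prey: 34+10-10=34; pred: 10+3-2=11
Step 2: prey: 34+10-11=33; pred: 11+3-2=12
Step 3: prey: 33+9-11=31; pred: 12+3-2=13
Step 4: prey: 31+9-12=28; pred: 13+4-2=15
Step 5: prey: 28+8-12=24; pred: 15+4-3=16
Step 6: prey: 24+7-11=20; pred: 16+3-3=16
Step 7: prey: 20+6-9=17; pred: 16+3-3=16
Step 8: prey: 17+5-8=14; pred: 16+2-3=15
Step 9: prey: 14+4-6=12; pred: 15+2-3=14
Step 10: prey: 12+3-5=10; pred: 14+1-2=13
Step 11: prey: 10+3-3=10; pred: 13+1-2=12
Step 12: prey: 10+3-3=10; pred: 12+1-2=11
Step 13: prey: 10+3-3=10; pred: 11+1-2=10
Step 14: prey: 10+3-3=10; pred: 10+1-2=9
Step 15: prey: 10+3-2=11; pred: 9+0-1=8
No extinction within 15 steps

Answer: 16 both-alive 11 8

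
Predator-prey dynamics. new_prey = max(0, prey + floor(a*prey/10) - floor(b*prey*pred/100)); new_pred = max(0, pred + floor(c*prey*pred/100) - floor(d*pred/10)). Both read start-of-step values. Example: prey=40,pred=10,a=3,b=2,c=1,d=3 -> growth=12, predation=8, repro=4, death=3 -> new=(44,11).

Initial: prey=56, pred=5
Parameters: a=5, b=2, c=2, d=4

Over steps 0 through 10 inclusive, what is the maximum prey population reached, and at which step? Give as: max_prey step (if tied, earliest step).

Answer: 123 3

Derivation:
Step 1: prey: 56+28-5=79; pred: 5+5-2=8
Step 2: prey: 79+39-12=106; pred: 8+12-3=17
Step 3: prey: 106+53-36=123; pred: 17+36-6=47
Step 4: prey: 123+61-115=69; pred: 47+115-18=144
Step 5: prey: 69+34-198=0; pred: 144+198-57=285
Step 6: prey: 0+0-0=0; pred: 285+0-114=171
Step 7: prey: 0+0-0=0; pred: 171+0-68=103
Step 8: prey: 0+0-0=0; pred: 103+0-41=62
Step 9: prey: 0+0-0=0; pred: 62+0-24=38
Step 10: prey: 0+0-0=0; pred: 38+0-15=23
Max prey = 123 at step 3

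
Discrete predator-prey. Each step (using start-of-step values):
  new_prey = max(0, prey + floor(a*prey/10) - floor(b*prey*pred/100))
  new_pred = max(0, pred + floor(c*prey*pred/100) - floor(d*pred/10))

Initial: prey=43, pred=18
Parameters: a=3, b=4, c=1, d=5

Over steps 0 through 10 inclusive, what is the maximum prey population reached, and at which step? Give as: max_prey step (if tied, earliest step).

Answer: 44 10

Derivation:
Step 1: prey: 43+12-30=25; pred: 18+7-9=16
Step 2: prey: 25+7-16=16; pred: 16+4-8=12
Step 3: prey: 16+4-7=13; pred: 12+1-6=7
Step 4: prey: 13+3-3=13; pred: 7+0-3=4
Step 5: prey: 13+3-2=14; pred: 4+0-2=2
Step 6: prey: 14+4-1=17; pred: 2+0-1=1
Step 7: prey: 17+5-0=22; pred: 1+0-0=1
Step 8: prey: 22+6-0=28; pred: 1+0-0=1
Step 9: prey: 28+8-1=35; pred: 1+0-0=1
Step 10: prey: 35+10-1=44; pred: 1+0-0=1
Max prey = 44 at step 10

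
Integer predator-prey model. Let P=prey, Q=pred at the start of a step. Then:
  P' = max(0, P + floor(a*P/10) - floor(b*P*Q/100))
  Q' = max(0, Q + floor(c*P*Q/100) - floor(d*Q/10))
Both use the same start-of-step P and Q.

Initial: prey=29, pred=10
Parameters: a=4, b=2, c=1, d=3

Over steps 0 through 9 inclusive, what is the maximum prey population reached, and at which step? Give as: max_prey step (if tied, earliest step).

Step 1: prey: 29+11-5=35; pred: 10+2-3=9
Step 2: prey: 35+14-6=43; pred: 9+3-2=10
Step 3: prey: 43+17-8=52; pred: 10+4-3=11
Step 4: prey: 52+20-11=61; pred: 11+5-3=13
Step 5: prey: 61+24-15=70; pred: 13+7-3=17
Step 6: prey: 70+28-23=75; pred: 17+11-5=23
Step 7: prey: 75+30-34=71; pred: 23+17-6=34
Step 8: prey: 71+28-48=51; pred: 34+24-10=48
Step 9: prey: 51+20-48=23; pred: 48+24-14=58
Max prey = 75 at step 6

Answer: 75 6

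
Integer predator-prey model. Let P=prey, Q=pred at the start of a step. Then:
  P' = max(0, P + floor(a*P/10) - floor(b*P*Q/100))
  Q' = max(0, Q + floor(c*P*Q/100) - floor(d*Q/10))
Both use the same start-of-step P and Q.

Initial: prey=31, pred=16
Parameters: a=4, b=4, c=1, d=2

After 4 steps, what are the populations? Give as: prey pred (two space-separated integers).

Answer: 8 16

Derivation:
Step 1: prey: 31+12-19=24; pred: 16+4-3=17
Step 2: prey: 24+9-16=17; pred: 17+4-3=18
Step 3: prey: 17+6-12=11; pred: 18+3-3=18
Step 4: prey: 11+4-7=8; pred: 18+1-3=16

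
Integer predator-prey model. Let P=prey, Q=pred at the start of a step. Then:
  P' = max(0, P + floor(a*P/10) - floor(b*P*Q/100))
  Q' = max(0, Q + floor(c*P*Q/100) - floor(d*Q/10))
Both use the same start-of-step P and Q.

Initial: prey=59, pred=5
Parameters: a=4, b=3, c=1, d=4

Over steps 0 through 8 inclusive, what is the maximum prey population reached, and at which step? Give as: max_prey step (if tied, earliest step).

Answer: 126 4

Derivation:
Step 1: prey: 59+23-8=74; pred: 5+2-2=5
Step 2: prey: 74+29-11=92; pred: 5+3-2=6
Step 3: prey: 92+36-16=112; pred: 6+5-2=9
Step 4: prey: 112+44-30=126; pred: 9+10-3=16
Step 5: prey: 126+50-60=116; pred: 16+20-6=30
Step 6: prey: 116+46-104=58; pred: 30+34-12=52
Step 7: prey: 58+23-90=0; pred: 52+30-20=62
Step 8: prey: 0+0-0=0; pred: 62+0-24=38
Max prey = 126 at step 4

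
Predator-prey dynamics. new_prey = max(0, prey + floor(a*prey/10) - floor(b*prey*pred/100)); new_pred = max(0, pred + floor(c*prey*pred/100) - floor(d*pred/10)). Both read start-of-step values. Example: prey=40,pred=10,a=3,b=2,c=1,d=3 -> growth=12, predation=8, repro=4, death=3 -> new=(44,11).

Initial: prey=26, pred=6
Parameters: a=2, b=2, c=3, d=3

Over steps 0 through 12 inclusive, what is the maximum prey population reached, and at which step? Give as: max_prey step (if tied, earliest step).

Answer: 28 1

Derivation:
Step 1: prey: 26+5-3=28; pred: 6+4-1=9
Step 2: prey: 28+5-5=28; pred: 9+7-2=14
Step 3: prey: 28+5-7=26; pred: 14+11-4=21
Step 4: prey: 26+5-10=21; pred: 21+16-6=31
Step 5: prey: 21+4-13=12; pred: 31+19-9=41
Step 6: prey: 12+2-9=5; pred: 41+14-12=43
Step 7: prey: 5+1-4=2; pred: 43+6-12=37
Step 8: prey: 2+0-1=1; pred: 37+2-11=28
Step 9: prey: 1+0-0=1; pred: 28+0-8=20
Step 10: prey: 1+0-0=1; pred: 20+0-6=14
Step 11: prey: 1+0-0=1; pred: 14+0-4=10
Step 12: prey: 1+0-0=1; pred: 10+0-3=7
Max prey = 28 at step 1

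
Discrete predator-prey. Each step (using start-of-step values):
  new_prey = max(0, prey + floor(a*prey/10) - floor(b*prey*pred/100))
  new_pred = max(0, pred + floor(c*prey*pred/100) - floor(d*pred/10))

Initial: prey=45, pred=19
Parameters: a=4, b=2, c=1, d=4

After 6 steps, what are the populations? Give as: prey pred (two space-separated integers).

Answer: 38 24

Derivation:
Step 1: prey: 45+18-17=46; pred: 19+8-7=20
Step 2: prey: 46+18-18=46; pred: 20+9-8=21
Step 3: prey: 46+18-19=45; pred: 21+9-8=22
Step 4: prey: 45+18-19=44; pred: 22+9-8=23
Step 5: prey: 44+17-20=41; pred: 23+10-9=24
Step 6: prey: 41+16-19=38; pred: 24+9-9=24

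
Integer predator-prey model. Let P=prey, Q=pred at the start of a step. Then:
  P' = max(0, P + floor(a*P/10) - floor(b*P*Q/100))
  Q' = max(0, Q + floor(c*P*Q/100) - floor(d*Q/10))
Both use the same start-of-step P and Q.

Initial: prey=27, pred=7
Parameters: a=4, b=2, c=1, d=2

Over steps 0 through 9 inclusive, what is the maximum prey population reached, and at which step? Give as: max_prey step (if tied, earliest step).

Answer: 77 6

Derivation:
Step 1: prey: 27+10-3=34; pred: 7+1-1=7
Step 2: prey: 34+13-4=43; pred: 7+2-1=8
Step 3: prey: 43+17-6=54; pred: 8+3-1=10
Step 4: prey: 54+21-10=65; pred: 10+5-2=13
Step 5: prey: 65+26-16=75; pred: 13+8-2=19
Step 6: prey: 75+30-28=77; pred: 19+14-3=30
Step 7: prey: 77+30-46=61; pred: 30+23-6=47
Step 8: prey: 61+24-57=28; pred: 47+28-9=66
Step 9: prey: 28+11-36=3; pred: 66+18-13=71
Max prey = 77 at step 6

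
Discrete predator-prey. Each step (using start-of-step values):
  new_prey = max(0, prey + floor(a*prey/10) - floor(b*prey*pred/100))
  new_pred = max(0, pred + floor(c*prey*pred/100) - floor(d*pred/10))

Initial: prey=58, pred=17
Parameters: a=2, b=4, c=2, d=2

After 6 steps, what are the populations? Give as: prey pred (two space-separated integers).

Step 1: prey: 58+11-39=30; pred: 17+19-3=33
Step 2: prey: 30+6-39=0; pred: 33+19-6=46
Step 3: prey: 0+0-0=0; pred: 46+0-9=37
Step 4: prey: 0+0-0=0; pred: 37+0-7=30
Step 5: prey: 0+0-0=0; pred: 30+0-6=24
Step 6: prey: 0+0-0=0; pred: 24+0-4=20

Answer: 0 20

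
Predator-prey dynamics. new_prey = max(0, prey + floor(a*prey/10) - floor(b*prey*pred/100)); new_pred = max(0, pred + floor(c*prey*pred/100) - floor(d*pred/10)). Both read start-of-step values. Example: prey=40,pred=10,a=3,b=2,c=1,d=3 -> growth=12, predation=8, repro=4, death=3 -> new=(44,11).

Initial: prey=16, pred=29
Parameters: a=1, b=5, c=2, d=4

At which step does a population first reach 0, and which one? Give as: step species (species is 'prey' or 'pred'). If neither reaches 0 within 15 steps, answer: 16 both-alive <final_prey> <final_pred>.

Answer: 1 prey

Derivation:
Step 1: prey: 16+1-23=0; pred: 29+9-11=27
First extinction: prey at step 1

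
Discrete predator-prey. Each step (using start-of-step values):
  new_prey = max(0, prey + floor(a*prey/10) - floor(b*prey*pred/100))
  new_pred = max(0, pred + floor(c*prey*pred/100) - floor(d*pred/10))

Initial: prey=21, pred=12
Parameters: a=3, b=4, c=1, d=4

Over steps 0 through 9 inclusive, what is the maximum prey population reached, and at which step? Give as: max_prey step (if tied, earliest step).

Answer: 46 9

Derivation:
Step 1: prey: 21+6-10=17; pred: 12+2-4=10
Step 2: prey: 17+5-6=16; pred: 10+1-4=7
Step 3: prey: 16+4-4=16; pred: 7+1-2=6
Step 4: prey: 16+4-3=17; pred: 6+0-2=4
Step 5: prey: 17+5-2=20; pred: 4+0-1=3
Step 6: prey: 20+6-2=24; pred: 3+0-1=2
Step 7: prey: 24+7-1=30; pred: 2+0-0=2
Step 8: prey: 30+9-2=37; pred: 2+0-0=2
Step 9: prey: 37+11-2=46; pred: 2+0-0=2
Max prey = 46 at step 9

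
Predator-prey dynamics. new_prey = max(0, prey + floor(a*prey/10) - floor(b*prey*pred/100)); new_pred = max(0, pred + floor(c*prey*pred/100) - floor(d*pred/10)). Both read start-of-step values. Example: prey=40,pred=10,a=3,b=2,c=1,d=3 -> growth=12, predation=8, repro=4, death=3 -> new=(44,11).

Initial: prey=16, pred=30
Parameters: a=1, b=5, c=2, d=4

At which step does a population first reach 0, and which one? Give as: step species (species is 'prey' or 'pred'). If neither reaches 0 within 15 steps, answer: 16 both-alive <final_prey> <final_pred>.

Step 1: prey: 16+1-24=0; pred: 30+9-12=27
First extinction: prey at step 1

Answer: 1 prey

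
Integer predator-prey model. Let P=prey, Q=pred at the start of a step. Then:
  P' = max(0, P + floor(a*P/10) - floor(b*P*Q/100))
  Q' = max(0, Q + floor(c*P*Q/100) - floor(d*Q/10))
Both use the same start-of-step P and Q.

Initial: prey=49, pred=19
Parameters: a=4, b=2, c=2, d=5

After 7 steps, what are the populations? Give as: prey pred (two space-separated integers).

Answer: 1 9

Derivation:
Step 1: prey: 49+19-18=50; pred: 19+18-9=28
Step 2: prey: 50+20-28=42; pred: 28+28-14=42
Step 3: prey: 42+16-35=23; pred: 42+35-21=56
Step 4: prey: 23+9-25=7; pred: 56+25-28=53
Step 5: prey: 7+2-7=2; pred: 53+7-26=34
Step 6: prey: 2+0-1=1; pred: 34+1-17=18
Step 7: prey: 1+0-0=1; pred: 18+0-9=9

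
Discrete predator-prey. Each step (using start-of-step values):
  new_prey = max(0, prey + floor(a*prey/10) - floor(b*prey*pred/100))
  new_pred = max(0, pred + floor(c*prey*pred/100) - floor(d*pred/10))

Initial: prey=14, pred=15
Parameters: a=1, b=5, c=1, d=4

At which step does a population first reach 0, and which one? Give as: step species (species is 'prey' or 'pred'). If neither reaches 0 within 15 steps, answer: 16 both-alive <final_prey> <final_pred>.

Answer: 16 both-alive 2 2

Derivation:
Step 1: prey: 14+1-10=5; pred: 15+2-6=11
Step 2: prey: 5+0-2=3; pred: 11+0-4=7
Step 3: prey: 3+0-1=2; pred: 7+0-2=5
Step 4: prey: 2+0-0=2; pred: 5+0-2=3
Step 5: prey: 2+0-0=2; pred: 3+0-1=2
Step 6: prey: 2+0-0=2; pred: 2+0-0=2
Steps 7-15: state stable at prey=2, pred=2 (no change)
No extinction within 15 steps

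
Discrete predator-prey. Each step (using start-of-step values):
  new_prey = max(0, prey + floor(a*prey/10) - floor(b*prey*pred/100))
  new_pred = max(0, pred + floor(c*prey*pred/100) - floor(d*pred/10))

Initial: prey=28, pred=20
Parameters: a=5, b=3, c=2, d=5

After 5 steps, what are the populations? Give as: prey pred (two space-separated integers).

Step 1: prey: 28+14-16=26; pred: 20+11-10=21
Step 2: prey: 26+13-16=23; pred: 21+10-10=21
Step 3: prey: 23+11-14=20; pred: 21+9-10=20
Step 4: prey: 20+10-12=18; pred: 20+8-10=18
Step 5: prey: 18+9-9=18; pred: 18+6-9=15

Answer: 18 15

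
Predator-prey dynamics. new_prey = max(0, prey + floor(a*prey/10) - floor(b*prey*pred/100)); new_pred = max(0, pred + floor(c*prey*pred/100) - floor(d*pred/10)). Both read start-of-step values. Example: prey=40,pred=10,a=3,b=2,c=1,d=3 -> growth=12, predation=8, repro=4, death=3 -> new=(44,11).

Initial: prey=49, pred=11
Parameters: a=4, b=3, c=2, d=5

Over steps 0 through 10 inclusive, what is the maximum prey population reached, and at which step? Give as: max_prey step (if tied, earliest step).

Answer: 52 1

Derivation:
Step 1: prey: 49+19-16=52; pred: 11+10-5=16
Step 2: prey: 52+20-24=48; pred: 16+16-8=24
Step 3: prey: 48+19-34=33; pred: 24+23-12=35
Step 4: prey: 33+13-34=12; pred: 35+23-17=41
Step 5: prey: 12+4-14=2; pred: 41+9-20=30
Step 6: prey: 2+0-1=1; pred: 30+1-15=16
Step 7: prey: 1+0-0=1; pred: 16+0-8=8
Step 8: prey: 1+0-0=1; pred: 8+0-4=4
Step 9: prey: 1+0-0=1; pred: 4+0-2=2
Step 10: prey: 1+0-0=1; pred: 2+0-1=1
Max prey = 52 at step 1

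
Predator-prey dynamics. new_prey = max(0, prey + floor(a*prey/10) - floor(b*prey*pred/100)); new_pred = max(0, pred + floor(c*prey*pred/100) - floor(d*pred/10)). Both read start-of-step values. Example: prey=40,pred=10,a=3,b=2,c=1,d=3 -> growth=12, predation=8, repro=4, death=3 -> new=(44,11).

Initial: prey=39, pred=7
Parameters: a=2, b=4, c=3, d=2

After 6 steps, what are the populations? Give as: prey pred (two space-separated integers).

Step 1: prey: 39+7-10=36; pred: 7+8-1=14
Step 2: prey: 36+7-20=23; pred: 14+15-2=27
Step 3: prey: 23+4-24=3; pred: 27+18-5=40
Step 4: prey: 3+0-4=0; pred: 40+3-8=35
Step 5: prey: 0+0-0=0; pred: 35+0-7=28
Step 6: prey: 0+0-0=0; pred: 28+0-5=23

Answer: 0 23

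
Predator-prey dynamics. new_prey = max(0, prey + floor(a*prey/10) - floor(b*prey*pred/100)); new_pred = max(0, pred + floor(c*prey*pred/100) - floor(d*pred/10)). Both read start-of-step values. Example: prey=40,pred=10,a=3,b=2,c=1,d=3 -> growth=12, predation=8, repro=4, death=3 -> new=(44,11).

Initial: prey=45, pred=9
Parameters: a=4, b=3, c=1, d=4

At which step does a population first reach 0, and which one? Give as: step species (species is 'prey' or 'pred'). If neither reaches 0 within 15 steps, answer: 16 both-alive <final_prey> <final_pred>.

Step 1: prey: 45+18-12=51; pred: 9+4-3=10
Step 2: prey: 51+20-15=56; pred: 10+5-4=11
Step 3: prey: 56+22-18=60; pred: 11+6-4=13
Step 4: prey: 60+24-23=61; pred: 13+7-5=15
Step 5: prey: 61+24-27=58; pred: 15+9-6=18
Step 6: prey: 58+23-31=50; pred: 18+10-7=21
Step 7: prey: 50+20-31=39; pred: 21+10-8=23
Step 8: prey: 39+15-26=28; pred: 23+8-9=22
Step 9: prey: 28+11-18=21; pred: 22+6-8=20
Step 10: prey: 21+8-12=17; pred: 20+4-8=16
Step 11: prey: 17+6-8=15; pred: 16+2-6=12
Step 12: prey: 15+6-5=16; pred: 12+1-4=9
Step 13: prey: 16+6-4=18; pred: 9+1-3=7
Step 14: prey: 18+7-3=22; pred: 7+1-2=6
Step 15: prey: 22+8-3=27; pred: 6+1-2=5
No extinction within 15 steps

Answer: 16 both-alive 27 5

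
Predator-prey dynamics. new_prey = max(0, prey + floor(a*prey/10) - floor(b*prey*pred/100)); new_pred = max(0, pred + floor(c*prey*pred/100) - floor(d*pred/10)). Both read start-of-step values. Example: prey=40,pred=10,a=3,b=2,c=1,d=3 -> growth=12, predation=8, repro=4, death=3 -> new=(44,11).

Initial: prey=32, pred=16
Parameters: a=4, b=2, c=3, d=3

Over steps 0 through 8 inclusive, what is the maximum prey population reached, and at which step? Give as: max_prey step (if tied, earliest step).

Answer: 34 1

Derivation:
Step 1: prey: 32+12-10=34; pred: 16+15-4=27
Step 2: prey: 34+13-18=29; pred: 27+27-8=46
Step 3: prey: 29+11-26=14; pred: 46+40-13=73
Step 4: prey: 14+5-20=0; pred: 73+30-21=82
Step 5: prey: 0+0-0=0; pred: 82+0-24=58
Step 6: prey: 0+0-0=0; pred: 58+0-17=41
Step 7: prey: 0+0-0=0; pred: 41+0-12=29
Step 8: prey: 0+0-0=0; pred: 29+0-8=21
Max prey = 34 at step 1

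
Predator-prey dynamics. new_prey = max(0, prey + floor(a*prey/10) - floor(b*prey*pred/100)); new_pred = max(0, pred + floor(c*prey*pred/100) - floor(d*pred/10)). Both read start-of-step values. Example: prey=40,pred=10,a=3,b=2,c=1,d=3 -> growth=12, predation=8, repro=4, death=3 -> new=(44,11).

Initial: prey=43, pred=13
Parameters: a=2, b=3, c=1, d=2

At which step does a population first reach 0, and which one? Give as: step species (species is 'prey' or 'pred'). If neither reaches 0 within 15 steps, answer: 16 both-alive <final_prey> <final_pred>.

Answer: 16 both-alive 3 4

Derivation:
Step 1: prey: 43+8-16=35; pred: 13+5-2=16
Step 2: prey: 35+7-16=26; pred: 16+5-3=18
Step 3: prey: 26+5-14=17; pred: 18+4-3=19
Step 4: prey: 17+3-9=11; pred: 19+3-3=19
Step 5: prey: 11+2-6=7; pred: 19+2-3=18
Step 6: prey: 7+1-3=5; pred: 18+1-3=16
Step 7: prey: 5+1-2=4; pred: 16+0-3=13
Step 8: prey: 4+0-1=3; pred: 13+0-2=11
Step 9: prey: 3+0-0=3; pred: 11+0-2=9
Step 10: prey: 3+0-0=3; pred: 9+0-1=8
Step 11: prey: 3+0-0=3; pred: 8+0-1=7
Step 12: prey: 3+0-0=3; pred: 7+0-1=6
Step 13: prey: 3+0-0=3; pred: 6+0-1=5
Step 14: prey: 3+0-0=3; pred: 5+0-1=4
Step 15: prey: 3+0-0=3; pred: 4+0-0=4
No extinction within 15 steps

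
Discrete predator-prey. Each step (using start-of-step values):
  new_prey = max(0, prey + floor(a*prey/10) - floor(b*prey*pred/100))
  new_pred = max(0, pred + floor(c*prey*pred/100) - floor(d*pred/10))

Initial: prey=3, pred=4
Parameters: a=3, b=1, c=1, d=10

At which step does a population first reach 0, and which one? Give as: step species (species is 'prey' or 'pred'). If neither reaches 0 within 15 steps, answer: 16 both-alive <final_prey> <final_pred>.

Answer: 1 pred

Derivation:
Step 1: prey: 3+0-0=3; pred: 4+0-4=0
First extinction: pred at step 1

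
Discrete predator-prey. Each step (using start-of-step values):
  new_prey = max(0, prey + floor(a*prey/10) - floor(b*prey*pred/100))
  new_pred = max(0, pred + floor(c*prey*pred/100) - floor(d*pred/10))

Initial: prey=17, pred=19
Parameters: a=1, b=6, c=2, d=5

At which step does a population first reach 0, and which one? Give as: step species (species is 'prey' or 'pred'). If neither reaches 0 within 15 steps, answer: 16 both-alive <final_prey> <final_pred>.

Step 1: prey: 17+1-19=0; pred: 19+6-9=16
First extinction: prey at step 1

Answer: 1 prey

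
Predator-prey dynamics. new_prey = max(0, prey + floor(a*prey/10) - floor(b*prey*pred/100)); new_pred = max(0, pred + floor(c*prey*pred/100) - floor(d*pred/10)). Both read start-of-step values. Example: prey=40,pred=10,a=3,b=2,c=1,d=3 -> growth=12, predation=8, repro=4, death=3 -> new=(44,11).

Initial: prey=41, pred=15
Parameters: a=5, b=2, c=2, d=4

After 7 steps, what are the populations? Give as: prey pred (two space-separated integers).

Answer: 0 29

Derivation:
Step 1: prey: 41+20-12=49; pred: 15+12-6=21
Step 2: prey: 49+24-20=53; pred: 21+20-8=33
Step 3: prey: 53+26-34=45; pred: 33+34-13=54
Step 4: prey: 45+22-48=19; pred: 54+48-21=81
Step 5: prey: 19+9-30=0; pred: 81+30-32=79
Step 6: prey: 0+0-0=0; pred: 79+0-31=48
Step 7: prey: 0+0-0=0; pred: 48+0-19=29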